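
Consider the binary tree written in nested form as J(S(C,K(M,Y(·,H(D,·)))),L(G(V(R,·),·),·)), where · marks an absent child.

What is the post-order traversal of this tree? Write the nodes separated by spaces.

Post-order visits the left subtree, then the right subtree, then the node.
At J: go left to S.
  At S: go left to C.
    C is a leaf — visit C.
  At S: go right to K.
    At K: go left to M.
      M is a leaf — visit M.
    At K: go right to Y.
      At Y: no left child.
      At Y: go right to H.
        At H: go left to D.
          D is a leaf — visit D.
        At H: no right child.
        Visit H.
      Visit Y.
    Visit K.
  Visit S.
At J: go right to L.
  At L: go left to G.
    At G: go left to V.
      At V: go left to R.
        R is a leaf — visit R.
      At V: no right child.
      Visit V.
    At G: no right child.
    Visit G.
  At L: no right child.
  Visit L.
Visit J.

C M D H Y K S R V G L J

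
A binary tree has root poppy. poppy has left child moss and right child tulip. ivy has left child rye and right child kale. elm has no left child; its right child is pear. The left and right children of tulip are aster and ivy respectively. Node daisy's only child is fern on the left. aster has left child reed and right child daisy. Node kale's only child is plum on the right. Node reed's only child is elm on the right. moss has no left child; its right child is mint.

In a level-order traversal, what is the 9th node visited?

Level-order visits nodes level by level from the root, left to right within each level.
Level 0: poppy
Level 1: moss, tulip
Level 2: mint, aster, ivy
Level 3: reed, daisy, rye, kale
Level 4: elm, fern, plum
Level 5: pear
Full level-order sequence: poppy, moss, tulip, mint, aster, ivy, reed, daisy, rye, kale, elm, fern, plum, pear.

rye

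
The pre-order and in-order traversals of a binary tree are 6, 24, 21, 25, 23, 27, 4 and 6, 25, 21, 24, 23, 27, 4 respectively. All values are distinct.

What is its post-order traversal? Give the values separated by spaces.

The first element of pre-order is the root; it splits in-order into left and right subtrees.
Root 6: left subtree has 0 nodes { }, right has 6 {25, 21, 24, 23, 27, 4}.
  Root 24: left subtree has 2 nodes {25, 21}, right has 3 {23, 27, 4}.
    Root 21: left subtree has 1 node {25}, right has 0 { }.
    Root 23: left subtree has 0 nodes { }, right has 2 {27, 4}.
      Root 27: left subtree has 0 nodes { }, right has 1 {4}.

25 21 4 27 23 24 6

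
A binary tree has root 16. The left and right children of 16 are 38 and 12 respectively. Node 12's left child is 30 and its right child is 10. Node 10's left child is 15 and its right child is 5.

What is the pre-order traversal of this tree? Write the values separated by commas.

16, 38, 12, 30, 10, 15, 5

Pre-order visits the node, then its left subtree, then its right subtree.
Visit 16.
At 16: go left to 38.
  38 is a leaf — visit 38.
At 16: go right to 12.
  Visit 12.
  At 12: go left to 30.
    30 is a leaf — visit 30.
  At 12: go right to 10.
    Visit 10.
    At 10: go left to 15.
      15 is a leaf — visit 15.
    At 10: go right to 5.
      5 is a leaf — visit 5.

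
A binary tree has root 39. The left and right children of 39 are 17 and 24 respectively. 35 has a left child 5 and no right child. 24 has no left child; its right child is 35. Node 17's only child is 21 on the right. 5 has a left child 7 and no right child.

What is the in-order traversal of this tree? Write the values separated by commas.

17, 21, 39, 24, 7, 5, 35

In-order visits the left subtree, then the node, then the right subtree.
At 39: go left to 17.
  At 17: no left child.
  Visit 17.
  At 17: go right to 21.
    21 is a leaf — visit 21.
Visit 39.
At 39: go right to 24.
  At 24: no left child.
  Visit 24.
  At 24: go right to 35.
    At 35: go left to 5.
      At 5: go left to 7.
        7 is a leaf — visit 7.
      Visit 5.
      At 5: no right child.
    Visit 35.
    At 35: no right child.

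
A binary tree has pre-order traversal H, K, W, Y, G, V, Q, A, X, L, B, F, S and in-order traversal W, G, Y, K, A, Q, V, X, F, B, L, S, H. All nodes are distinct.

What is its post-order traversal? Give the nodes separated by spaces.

G Y W A Q F B S L X V K H

The first element of pre-order is the root; it splits in-order into left and right subtrees.
Root H: left subtree has 12 nodes {W, G, Y, K, A, Q, V, X, F, B, L, S}, right has 0 { }.
  Root K: left subtree has 3 nodes {W, G, Y}, right has 8 {A, Q, V, X, F, B, L, S}.
    Root W: left subtree has 0 nodes { }, right has 2 {G, Y}.
      Root Y: left subtree has 1 node {G}, right has 0 { }.
    Root V: left subtree has 2 nodes {A, Q}, right has 5 {X, F, B, L, S}.
      Root Q: left subtree has 1 node {A}, right has 0 { }.
      Root X: left subtree has 0 nodes { }, right has 4 {F, B, L, S}.
        Root L: left subtree has 2 nodes {F, B}, right has 1 {S}.
          Root B: left subtree has 1 node {F}, right has 0 { }.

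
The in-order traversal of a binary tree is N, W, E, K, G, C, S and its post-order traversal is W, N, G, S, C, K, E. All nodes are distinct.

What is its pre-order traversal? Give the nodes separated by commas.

E, N, W, K, C, G, S

The last element of post-order is the root; it splits in-order into left and right subtrees.
Root E: left subtree has 2 nodes {N, W}, right has 4 {K, G, C, S}.
  Root N: left subtree has 0 nodes { }, right has 1 {W}.
  Root K: left subtree has 0 nodes { }, right has 3 {G, C, S}.
    Root C: left subtree has 1 node {G}, right has 1 {S}.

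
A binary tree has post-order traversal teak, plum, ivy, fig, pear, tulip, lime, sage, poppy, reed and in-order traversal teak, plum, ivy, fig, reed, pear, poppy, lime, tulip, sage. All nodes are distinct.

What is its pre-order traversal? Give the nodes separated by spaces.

The last element of post-order is the root; it splits in-order into left and right subtrees.
Root reed: left subtree has 4 nodes {teak, plum, ivy, fig}, right has 5 {pear, poppy, lime, tulip, sage}.
  Root fig: left subtree has 3 nodes {teak, plum, ivy}, right has 0 { }.
    Root ivy: left subtree has 2 nodes {teak, plum}, right has 0 { }.
      Root plum: left subtree has 1 node {teak}, right has 0 { }.
  Root poppy: left subtree has 1 node {pear}, right has 3 {lime, tulip, sage}.
    Root sage: left subtree has 2 nodes {lime, tulip}, right has 0 { }.
      Root lime: left subtree has 0 nodes { }, right has 1 {tulip}.

reed fig ivy plum teak poppy pear sage lime tulip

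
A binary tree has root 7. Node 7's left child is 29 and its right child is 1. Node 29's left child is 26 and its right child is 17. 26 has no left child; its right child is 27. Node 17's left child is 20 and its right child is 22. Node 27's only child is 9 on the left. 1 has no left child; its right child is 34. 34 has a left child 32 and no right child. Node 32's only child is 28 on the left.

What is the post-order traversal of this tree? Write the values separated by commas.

9, 27, 26, 20, 22, 17, 29, 28, 32, 34, 1, 7

Post-order visits the left subtree, then the right subtree, then the node.
At 7: go left to 29.
  At 29: go left to 26.
    At 26: no left child.
    At 26: go right to 27.
      At 27: go left to 9.
        9 is a leaf — visit 9.
      At 27: no right child.
      Visit 27.
    Visit 26.
  At 29: go right to 17.
    At 17: go left to 20.
      20 is a leaf — visit 20.
    At 17: go right to 22.
      22 is a leaf — visit 22.
    Visit 17.
  Visit 29.
At 7: go right to 1.
  At 1: no left child.
  At 1: go right to 34.
    At 34: go left to 32.
      At 32: go left to 28.
        28 is a leaf — visit 28.
      At 32: no right child.
      Visit 32.
    At 34: no right child.
    Visit 34.
  Visit 1.
Visit 7.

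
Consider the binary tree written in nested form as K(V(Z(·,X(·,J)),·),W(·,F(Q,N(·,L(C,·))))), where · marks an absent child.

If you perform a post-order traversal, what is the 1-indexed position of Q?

Post-order visits the left subtree, then the right subtree, then the node.
At K: go left to V.
  At V: go left to Z.
    At Z: no left child.
    At Z: go right to X.
      At X: no left child.
      At X: go right to J.
        J is a leaf — visit J.
      Visit X.
    Visit Z.
  At V: no right child.
  Visit V.
At K: go right to W.
  At W: no left child.
  At W: go right to F.
    At F: go left to Q.
      Q is a leaf — visit Q.
    At F: go right to N.
      At N: no left child.
      At N: go right to L.
        At L: go left to C.
          C is a leaf — visit C.
        At L: no right child.
        Visit L.
      Visit N.
    Visit F.
  Visit W.
Visit K.
Full post-order sequence: J, X, Z, V, Q, C, L, N, F, W, K.

5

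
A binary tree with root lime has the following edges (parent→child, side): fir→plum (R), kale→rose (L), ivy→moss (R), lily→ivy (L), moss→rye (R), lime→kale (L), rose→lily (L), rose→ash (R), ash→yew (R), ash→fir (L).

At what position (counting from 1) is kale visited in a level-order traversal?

2

Level-order visits nodes level by level from the root, left to right within each level.
Level 0: lime
Level 1: kale
Level 2: rose
Level 3: lily, ash
Level 4: ivy, fir, yew
Level 5: moss, plum
Level 6: rye
Full level-order sequence: lime, kale, rose, lily, ash, ivy, fir, yew, moss, plum, rye.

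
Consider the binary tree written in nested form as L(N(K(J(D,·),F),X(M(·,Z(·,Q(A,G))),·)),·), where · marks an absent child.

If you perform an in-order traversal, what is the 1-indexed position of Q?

9

In-order visits the left subtree, then the node, then the right subtree.
At L: go left to N.
  At N: go left to K.
    At K: go left to J.
      At J: go left to D.
        D is a leaf — visit D.
      Visit J.
      At J: no right child.
    Visit K.
    At K: go right to F.
      F is a leaf — visit F.
  Visit N.
  At N: go right to X.
    At X: go left to M.
      At M: no left child.
      Visit M.
      At M: go right to Z.
        At Z: no left child.
        Visit Z.
        At Z: go right to Q.
          At Q: go left to A.
            A is a leaf — visit A.
          Visit Q.
          At Q: go right to G.
            G is a leaf — visit G.
    Visit X.
    At X: no right child.
Visit L.
At L: no right child.
Full in-order sequence: D, J, K, F, N, M, Z, A, Q, G, X, L.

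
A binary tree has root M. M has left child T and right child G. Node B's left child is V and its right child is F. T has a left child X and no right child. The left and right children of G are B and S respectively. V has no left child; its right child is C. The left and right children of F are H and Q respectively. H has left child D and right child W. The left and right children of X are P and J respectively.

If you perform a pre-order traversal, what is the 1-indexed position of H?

Pre-order visits the node, then its left subtree, then its right subtree.
Visit M.
At M: go left to T.
  Visit T.
  At T: go left to X.
    Visit X.
    At X: go left to P.
      P is a leaf — visit P.
    At X: go right to J.
      J is a leaf — visit J.
  At T: no right child.
At M: go right to G.
  Visit G.
  At G: go left to B.
    Visit B.
    At B: go left to V.
      Visit V.
      At V: no left child.
      At V: go right to C.
        C is a leaf — visit C.
    At B: go right to F.
      Visit F.
      At F: go left to H.
        Visit H.
        At H: go left to D.
          D is a leaf — visit D.
        At H: go right to W.
          W is a leaf — visit W.
      At F: go right to Q.
        Q is a leaf — visit Q.
  At G: go right to S.
    S is a leaf — visit S.
Full pre-order sequence: M, T, X, P, J, G, B, V, C, F, H, D, W, Q, S.

11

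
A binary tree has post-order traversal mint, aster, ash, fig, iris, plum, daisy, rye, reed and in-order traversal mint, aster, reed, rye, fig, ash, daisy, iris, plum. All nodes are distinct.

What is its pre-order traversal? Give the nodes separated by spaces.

reed aster mint rye daisy fig ash plum iris

The last element of post-order is the root; it splits in-order into left and right subtrees.
Root reed: left subtree has 2 nodes {mint, aster}, right has 6 {rye, fig, ash, daisy, iris, plum}.
  Root aster: left subtree has 1 node {mint}, right has 0 { }.
  Root rye: left subtree has 0 nodes { }, right has 5 {fig, ash, daisy, iris, plum}.
    Root daisy: left subtree has 2 nodes {fig, ash}, right has 2 {iris, plum}.
      Root fig: left subtree has 0 nodes { }, right has 1 {ash}.
      Root plum: left subtree has 1 node {iris}, right has 0 { }.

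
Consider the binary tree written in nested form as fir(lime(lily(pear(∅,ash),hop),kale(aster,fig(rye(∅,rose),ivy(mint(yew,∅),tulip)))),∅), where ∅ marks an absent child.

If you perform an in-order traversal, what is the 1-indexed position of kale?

In-order visits the left subtree, then the node, then the right subtree.
At fir: go left to lime.
  At lime: go left to lily.
    At lily: go left to pear.
      At pear: no left child.
      Visit pear.
      At pear: go right to ash.
        ash is a leaf — visit ash.
    Visit lily.
    At lily: go right to hop.
      hop is a leaf — visit hop.
  Visit lime.
  At lime: go right to kale.
    At kale: go left to aster.
      aster is a leaf — visit aster.
    Visit kale.
    At kale: go right to fig.
      At fig: go left to rye.
        At rye: no left child.
        Visit rye.
        At rye: go right to rose.
          rose is a leaf — visit rose.
      Visit fig.
      At fig: go right to ivy.
        At ivy: go left to mint.
          At mint: go left to yew.
            yew is a leaf — visit yew.
          Visit mint.
          At mint: no right child.
        Visit ivy.
        At ivy: go right to tulip.
          tulip is a leaf — visit tulip.
Visit fir.
At fir: no right child.
Full in-order sequence: pear, ash, lily, hop, lime, aster, kale, rye, rose, fig, yew, mint, ivy, tulip, fir.

7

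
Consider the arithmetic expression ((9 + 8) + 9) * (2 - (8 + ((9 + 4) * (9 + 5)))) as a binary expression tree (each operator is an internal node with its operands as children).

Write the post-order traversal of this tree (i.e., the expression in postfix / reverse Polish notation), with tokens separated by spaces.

9 8 + 9 + 2 8 9 4 + 9 5 + * + - *

Post-order on an expression tree gives postfix notation: for each operator, emit left operand, right operand, then the operator.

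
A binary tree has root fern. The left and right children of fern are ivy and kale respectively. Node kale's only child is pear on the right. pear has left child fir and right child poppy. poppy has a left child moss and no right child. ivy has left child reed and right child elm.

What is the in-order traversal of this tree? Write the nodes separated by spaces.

In-order visits the left subtree, then the node, then the right subtree.
At fern: go left to ivy.
  At ivy: go left to reed.
    reed is a leaf — visit reed.
  Visit ivy.
  At ivy: go right to elm.
    elm is a leaf — visit elm.
Visit fern.
At fern: go right to kale.
  At kale: no left child.
  Visit kale.
  At kale: go right to pear.
    At pear: go left to fir.
      fir is a leaf — visit fir.
    Visit pear.
    At pear: go right to poppy.
      At poppy: go left to moss.
        moss is a leaf — visit moss.
      Visit poppy.
      At poppy: no right child.

reed ivy elm fern kale fir pear moss poppy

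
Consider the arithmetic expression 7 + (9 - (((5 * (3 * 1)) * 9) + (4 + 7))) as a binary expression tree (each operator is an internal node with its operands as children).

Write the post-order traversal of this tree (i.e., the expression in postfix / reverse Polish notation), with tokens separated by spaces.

Post-order on an expression tree gives postfix notation: for each operator, emit left operand, right operand, then the operator.

7 9 5 3 1 * * 9 * 4 7 + + - +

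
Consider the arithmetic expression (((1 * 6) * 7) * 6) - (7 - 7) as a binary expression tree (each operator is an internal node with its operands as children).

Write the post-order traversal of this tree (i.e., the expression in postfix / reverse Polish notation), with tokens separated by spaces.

Post-order on an expression tree gives postfix notation: for each operator, emit left operand, right operand, then the operator.

1 6 * 7 * 6 * 7 7 - -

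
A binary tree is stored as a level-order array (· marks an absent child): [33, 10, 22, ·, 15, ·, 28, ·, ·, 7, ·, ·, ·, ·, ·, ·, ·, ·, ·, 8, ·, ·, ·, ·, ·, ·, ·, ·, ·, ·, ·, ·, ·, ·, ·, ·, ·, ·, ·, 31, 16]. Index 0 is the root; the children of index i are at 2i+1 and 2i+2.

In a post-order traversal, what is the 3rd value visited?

Post-order visits the left subtree, then the right subtree, then the node.
At 33: go left to 10.
  At 10: no left child.
  At 10: go right to 15.
    At 15: go left to 7.
      At 7: go left to 8.
        At 8: go left to 31.
          31 is a leaf — visit 31.
        At 8: go right to 16.
          16 is a leaf — visit 16.
        Visit 8.
      At 7: no right child.
      Visit 7.
    At 15: no right child.
    Visit 15.
  Visit 10.
At 33: go right to 22.
  At 22: no left child.
  At 22: go right to 28.
    28 is a leaf — visit 28.
  Visit 22.
Visit 33.
Full post-order sequence: 31, 16, 8, 7, 15, 10, 28, 22, 33.

8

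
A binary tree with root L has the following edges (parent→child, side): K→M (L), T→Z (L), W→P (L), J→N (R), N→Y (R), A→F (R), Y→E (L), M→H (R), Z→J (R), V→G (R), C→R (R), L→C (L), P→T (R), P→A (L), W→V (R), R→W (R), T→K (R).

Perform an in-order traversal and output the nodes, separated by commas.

In-order visits the left subtree, then the node, then the right subtree.
At L: go left to C.
  At C: no left child.
  Visit C.
  At C: go right to R.
    At R: no left child.
    Visit R.
    At R: go right to W.
      At W: go left to P.
        At P: go left to A.
          At A: no left child.
          Visit A.
          At A: go right to F.
            F is a leaf — visit F.
        Visit P.
        At P: go right to T.
          At T: go left to Z.
            At Z: no left child.
            Visit Z.
            At Z: go right to J.
              At J: no left child.
              Visit J.
              At J: go right to N.
                At N: no left child.
                Visit N.
                At N: go right to Y.
                  At Y: go left to E.
                    E is a leaf — visit E.
                  Visit Y.
                  At Y: no right child.
          Visit T.
          At T: go right to K.
            At K: go left to M.
              At M: no left child.
              Visit M.
              At M: go right to H.
                H is a leaf — visit H.
            Visit K.
            At K: no right child.
      Visit W.
      At W: go right to V.
        At V: no left child.
        Visit V.
        At V: go right to G.
          G is a leaf — visit G.
Visit L.
At L: no right child.

C, R, A, F, P, Z, J, N, E, Y, T, M, H, K, W, V, G, L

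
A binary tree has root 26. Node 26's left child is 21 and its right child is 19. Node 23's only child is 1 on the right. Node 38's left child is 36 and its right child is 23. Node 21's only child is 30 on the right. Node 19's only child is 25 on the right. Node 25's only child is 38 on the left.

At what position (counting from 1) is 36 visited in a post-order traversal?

3

Post-order visits the left subtree, then the right subtree, then the node.
At 26: go left to 21.
  At 21: no left child.
  At 21: go right to 30.
    30 is a leaf — visit 30.
  Visit 21.
At 26: go right to 19.
  At 19: no left child.
  At 19: go right to 25.
    At 25: go left to 38.
      At 38: go left to 36.
        36 is a leaf — visit 36.
      At 38: go right to 23.
        At 23: no left child.
        At 23: go right to 1.
          1 is a leaf — visit 1.
        Visit 23.
      Visit 38.
    At 25: no right child.
    Visit 25.
  Visit 19.
Visit 26.
Full post-order sequence: 30, 21, 36, 1, 23, 38, 25, 19, 26.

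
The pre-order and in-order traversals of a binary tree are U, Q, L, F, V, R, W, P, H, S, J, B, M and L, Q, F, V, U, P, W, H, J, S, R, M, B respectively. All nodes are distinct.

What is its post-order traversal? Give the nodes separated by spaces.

L V F Q P J S H W M B R U

The first element of pre-order is the root; it splits in-order into left and right subtrees.
Root U: left subtree has 4 nodes {L, Q, F, V}, right has 8 {P, W, H, J, S, R, M, B}.
  Root Q: left subtree has 1 node {L}, right has 2 {F, V}.
    Root F: left subtree has 0 nodes { }, right has 1 {V}.
  Root R: left subtree has 5 nodes {P, W, H, J, S}, right has 2 {M, B}.
    Root W: left subtree has 1 node {P}, right has 3 {H, J, S}.
      Root H: left subtree has 0 nodes { }, right has 2 {J, S}.
        Root S: left subtree has 1 node {J}, right has 0 { }.
    Root B: left subtree has 1 node {M}, right has 0 { }.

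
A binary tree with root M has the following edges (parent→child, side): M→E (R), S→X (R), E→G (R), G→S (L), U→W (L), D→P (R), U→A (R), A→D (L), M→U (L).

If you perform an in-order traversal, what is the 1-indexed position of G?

10

In-order visits the left subtree, then the node, then the right subtree.
At M: go left to U.
  At U: go left to W.
    W is a leaf — visit W.
  Visit U.
  At U: go right to A.
    At A: go left to D.
      At D: no left child.
      Visit D.
      At D: go right to P.
        P is a leaf — visit P.
    Visit A.
    At A: no right child.
Visit M.
At M: go right to E.
  At E: no left child.
  Visit E.
  At E: go right to G.
    At G: go left to S.
      At S: no left child.
      Visit S.
      At S: go right to X.
        X is a leaf — visit X.
    Visit G.
    At G: no right child.
Full in-order sequence: W, U, D, P, A, M, E, S, X, G.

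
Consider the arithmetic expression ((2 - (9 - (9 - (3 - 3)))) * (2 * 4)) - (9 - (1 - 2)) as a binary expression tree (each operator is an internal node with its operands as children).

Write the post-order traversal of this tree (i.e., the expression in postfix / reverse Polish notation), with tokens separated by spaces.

2 9 9 3 3 - - - - 2 4 * * 9 1 2 - - -

Post-order on an expression tree gives postfix notation: for each operator, emit left operand, right operand, then the operator.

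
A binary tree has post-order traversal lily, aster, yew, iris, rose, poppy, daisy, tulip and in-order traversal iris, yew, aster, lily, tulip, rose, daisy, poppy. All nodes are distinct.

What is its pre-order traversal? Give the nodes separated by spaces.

The last element of post-order is the root; it splits in-order into left and right subtrees.
Root tulip: left subtree has 4 nodes {iris, yew, aster, lily}, right has 3 {rose, daisy, poppy}.
  Root iris: left subtree has 0 nodes { }, right has 3 {yew, aster, lily}.
    Root yew: left subtree has 0 nodes { }, right has 2 {aster, lily}.
      Root aster: left subtree has 0 nodes { }, right has 1 {lily}.
  Root daisy: left subtree has 1 node {rose}, right has 1 {poppy}.

tulip iris yew aster lily daisy rose poppy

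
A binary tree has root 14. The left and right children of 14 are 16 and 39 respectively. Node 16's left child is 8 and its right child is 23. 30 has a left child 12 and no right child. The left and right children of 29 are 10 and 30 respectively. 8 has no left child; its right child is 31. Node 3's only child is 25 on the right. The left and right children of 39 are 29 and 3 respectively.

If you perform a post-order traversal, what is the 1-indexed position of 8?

Post-order visits the left subtree, then the right subtree, then the node.
At 14: go left to 16.
  At 16: go left to 8.
    At 8: no left child.
    At 8: go right to 31.
      31 is a leaf — visit 31.
    Visit 8.
  At 16: go right to 23.
    23 is a leaf — visit 23.
  Visit 16.
At 14: go right to 39.
  At 39: go left to 29.
    At 29: go left to 10.
      10 is a leaf — visit 10.
    At 29: go right to 30.
      At 30: go left to 12.
        12 is a leaf — visit 12.
      At 30: no right child.
      Visit 30.
    Visit 29.
  At 39: go right to 3.
    At 3: no left child.
    At 3: go right to 25.
      25 is a leaf — visit 25.
    Visit 3.
  Visit 39.
Visit 14.
Full post-order sequence: 31, 8, 23, 16, 10, 12, 30, 29, 25, 3, 39, 14.

2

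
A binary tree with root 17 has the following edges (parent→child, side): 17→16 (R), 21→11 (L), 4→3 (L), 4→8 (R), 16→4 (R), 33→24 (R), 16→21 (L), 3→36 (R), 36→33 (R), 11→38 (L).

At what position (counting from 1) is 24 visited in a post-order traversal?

Post-order visits the left subtree, then the right subtree, then the node.
At 17: no left child.
At 17: go right to 16.
  At 16: go left to 21.
    At 21: go left to 11.
      At 11: go left to 38.
        38 is a leaf — visit 38.
      At 11: no right child.
      Visit 11.
    At 21: no right child.
    Visit 21.
  At 16: go right to 4.
    At 4: go left to 3.
      At 3: no left child.
      At 3: go right to 36.
        At 36: no left child.
        At 36: go right to 33.
          At 33: no left child.
          At 33: go right to 24.
            24 is a leaf — visit 24.
          Visit 33.
        Visit 36.
      Visit 3.
    At 4: go right to 8.
      8 is a leaf — visit 8.
    Visit 4.
  Visit 16.
Visit 17.
Full post-order sequence: 38, 11, 21, 24, 33, 36, 3, 8, 4, 16, 17.

4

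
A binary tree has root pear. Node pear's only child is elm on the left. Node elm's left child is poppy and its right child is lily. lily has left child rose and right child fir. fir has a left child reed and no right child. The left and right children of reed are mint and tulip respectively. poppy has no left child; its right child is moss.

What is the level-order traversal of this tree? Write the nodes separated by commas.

Level-order visits nodes level by level from the root, left to right within each level.
Level 0: pear
Level 1: elm
Level 2: poppy, lily
Level 3: moss, rose, fir
Level 4: reed
Level 5: mint, tulip

pear, elm, poppy, lily, moss, rose, fir, reed, mint, tulip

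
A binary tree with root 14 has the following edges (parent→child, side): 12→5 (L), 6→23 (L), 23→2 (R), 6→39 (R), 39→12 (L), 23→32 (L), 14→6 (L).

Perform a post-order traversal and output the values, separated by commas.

32, 2, 23, 5, 12, 39, 6, 14

Post-order visits the left subtree, then the right subtree, then the node.
At 14: go left to 6.
  At 6: go left to 23.
    At 23: go left to 32.
      32 is a leaf — visit 32.
    At 23: go right to 2.
      2 is a leaf — visit 2.
    Visit 23.
  At 6: go right to 39.
    At 39: go left to 12.
      At 12: go left to 5.
        5 is a leaf — visit 5.
      At 12: no right child.
      Visit 12.
    At 39: no right child.
    Visit 39.
  Visit 6.
At 14: no right child.
Visit 14.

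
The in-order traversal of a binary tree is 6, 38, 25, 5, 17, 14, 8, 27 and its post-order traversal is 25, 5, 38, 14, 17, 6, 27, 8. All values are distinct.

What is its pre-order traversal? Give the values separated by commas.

The last element of post-order is the root; it splits in-order into left and right subtrees.
Root 8: left subtree has 6 nodes {6, 38, 25, 5, 17, 14}, right has 1 {27}.
  Root 6: left subtree has 0 nodes { }, right has 5 {38, 25, 5, 17, 14}.
    Root 17: left subtree has 3 nodes {38, 25, 5}, right has 1 {14}.
      Root 38: left subtree has 0 nodes { }, right has 2 {25, 5}.
        Root 5: left subtree has 1 node {25}, right has 0 { }.

8, 6, 17, 38, 5, 25, 14, 27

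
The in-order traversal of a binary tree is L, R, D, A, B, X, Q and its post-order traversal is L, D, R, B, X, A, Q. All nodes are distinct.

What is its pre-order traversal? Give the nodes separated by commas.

The last element of post-order is the root; it splits in-order into left and right subtrees.
Root Q: left subtree has 6 nodes {L, R, D, A, B, X}, right has 0 { }.
  Root A: left subtree has 3 nodes {L, R, D}, right has 2 {B, X}.
    Root R: left subtree has 1 node {L}, right has 1 {D}.
    Root X: left subtree has 1 node {B}, right has 0 { }.

Q, A, R, L, D, X, B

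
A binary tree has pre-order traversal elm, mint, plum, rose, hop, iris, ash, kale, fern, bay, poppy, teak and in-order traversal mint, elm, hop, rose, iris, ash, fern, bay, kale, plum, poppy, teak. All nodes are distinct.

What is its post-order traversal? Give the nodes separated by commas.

mint, hop, bay, fern, kale, ash, iris, rose, teak, poppy, plum, elm

The first element of pre-order is the root; it splits in-order into left and right subtrees.
Root elm: left subtree has 1 node {mint}, right has 10 {hop, rose, iris, ash, fern, bay, kale, plum, poppy, teak}.
  Root plum: left subtree has 7 nodes {hop, rose, iris, ash, fern, bay, kale}, right has 2 {poppy, teak}.
    Root rose: left subtree has 1 node {hop}, right has 5 {iris, ash, fern, bay, kale}.
      Root iris: left subtree has 0 nodes { }, right has 4 {ash, fern, bay, kale}.
        Root ash: left subtree has 0 nodes { }, right has 3 {fern, bay, kale}.
          Root kale: left subtree has 2 nodes {fern, bay}, right has 0 { }.
            Root fern: left subtree has 0 nodes { }, right has 1 {bay}.
    Root poppy: left subtree has 0 nodes { }, right has 1 {teak}.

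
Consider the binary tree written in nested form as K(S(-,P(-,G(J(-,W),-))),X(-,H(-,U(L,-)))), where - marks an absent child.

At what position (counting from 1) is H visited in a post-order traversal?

8

Post-order visits the left subtree, then the right subtree, then the node.
At K: go left to S.
  At S: no left child.
  At S: go right to P.
    At P: no left child.
    At P: go right to G.
      At G: go left to J.
        At J: no left child.
        At J: go right to W.
          W is a leaf — visit W.
        Visit J.
      At G: no right child.
      Visit G.
    Visit P.
  Visit S.
At K: go right to X.
  At X: no left child.
  At X: go right to H.
    At H: no left child.
    At H: go right to U.
      At U: go left to L.
        L is a leaf — visit L.
      At U: no right child.
      Visit U.
    Visit H.
  Visit X.
Visit K.
Full post-order sequence: W, J, G, P, S, L, U, H, X, K.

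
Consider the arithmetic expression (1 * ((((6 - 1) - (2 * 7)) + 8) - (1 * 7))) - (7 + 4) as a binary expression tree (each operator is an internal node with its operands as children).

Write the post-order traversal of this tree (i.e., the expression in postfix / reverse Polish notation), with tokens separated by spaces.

Post-order on an expression tree gives postfix notation: for each operator, emit left operand, right operand, then the operator.

1 6 1 - 2 7 * - 8 + 1 7 * - * 7 4 + -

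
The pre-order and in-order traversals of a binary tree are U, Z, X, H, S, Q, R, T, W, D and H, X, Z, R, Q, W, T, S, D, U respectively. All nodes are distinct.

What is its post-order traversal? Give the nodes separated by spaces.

H X R W T Q D S Z U

The first element of pre-order is the root; it splits in-order into left and right subtrees.
Root U: left subtree has 9 nodes {H, X, Z, R, Q, W, T, S, D}, right has 0 { }.
  Root Z: left subtree has 2 nodes {H, X}, right has 6 {R, Q, W, T, S, D}.
    Root X: left subtree has 1 node {H}, right has 0 { }.
    Root S: left subtree has 4 nodes {R, Q, W, T}, right has 1 {D}.
      Root Q: left subtree has 1 node {R}, right has 2 {W, T}.
        Root T: left subtree has 1 node {W}, right has 0 { }.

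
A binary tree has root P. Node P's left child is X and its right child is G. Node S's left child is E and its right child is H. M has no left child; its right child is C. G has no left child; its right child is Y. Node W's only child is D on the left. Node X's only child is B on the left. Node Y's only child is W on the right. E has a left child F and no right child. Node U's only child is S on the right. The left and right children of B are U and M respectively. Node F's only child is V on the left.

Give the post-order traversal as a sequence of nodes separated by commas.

V, F, E, H, S, U, C, M, B, X, D, W, Y, G, P

Post-order visits the left subtree, then the right subtree, then the node.
At P: go left to X.
  At X: go left to B.
    At B: go left to U.
      At U: no left child.
      At U: go right to S.
        At S: go left to E.
          At E: go left to F.
            At F: go left to V.
              V is a leaf — visit V.
            At F: no right child.
            Visit F.
          At E: no right child.
          Visit E.
        At S: go right to H.
          H is a leaf — visit H.
        Visit S.
      Visit U.
    At B: go right to M.
      At M: no left child.
      At M: go right to C.
        C is a leaf — visit C.
      Visit M.
    Visit B.
  At X: no right child.
  Visit X.
At P: go right to G.
  At G: no left child.
  At G: go right to Y.
    At Y: no left child.
    At Y: go right to W.
      At W: go left to D.
        D is a leaf — visit D.
      At W: no right child.
      Visit W.
    Visit Y.
  Visit G.
Visit P.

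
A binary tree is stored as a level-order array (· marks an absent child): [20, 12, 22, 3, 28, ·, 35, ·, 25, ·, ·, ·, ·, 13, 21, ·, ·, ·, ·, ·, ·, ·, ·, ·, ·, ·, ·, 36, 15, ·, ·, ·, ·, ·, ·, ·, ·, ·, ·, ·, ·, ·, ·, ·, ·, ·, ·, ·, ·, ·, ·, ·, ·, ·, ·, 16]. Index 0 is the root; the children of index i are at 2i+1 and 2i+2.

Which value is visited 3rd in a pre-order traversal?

3

Pre-order visits the node, then its left subtree, then its right subtree.
Visit 20.
At 20: go left to 12.
  Visit 12.
  At 12: go left to 3.
    Visit 3.
    At 3: no left child.
    At 3: go right to 25.
      25 is a leaf — visit 25.
  At 12: go right to 28.
    28 is a leaf — visit 28.
At 20: go right to 22.
  Visit 22.
  At 22: no left child.
  At 22: go right to 35.
    Visit 35.
    At 35: go left to 13.
      Visit 13.
      At 13: go left to 36.
        Visit 36.
        At 36: go left to 16.
          16 is a leaf — visit 16.
        At 36: no right child.
      At 13: go right to 15.
        15 is a leaf — visit 15.
    At 35: go right to 21.
      21 is a leaf — visit 21.
Full pre-order sequence: 20, 12, 3, 25, 28, 22, 35, 13, 36, 16, 15, 21.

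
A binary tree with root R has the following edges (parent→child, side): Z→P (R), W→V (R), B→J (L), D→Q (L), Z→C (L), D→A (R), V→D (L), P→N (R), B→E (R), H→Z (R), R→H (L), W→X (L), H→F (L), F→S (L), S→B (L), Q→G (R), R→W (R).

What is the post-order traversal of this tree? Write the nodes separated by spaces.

J E B S F C N P Z H X G Q A D V W R

Post-order visits the left subtree, then the right subtree, then the node.
At R: go left to H.
  At H: go left to F.
    At F: go left to S.
      At S: go left to B.
        At B: go left to J.
          J is a leaf — visit J.
        At B: go right to E.
          E is a leaf — visit E.
        Visit B.
      At S: no right child.
      Visit S.
    At F: no right child.
    Visit F.
  At H: go right to Z.
    At Z: go left to C.
      C is a leaf — visit C.
    At Z: go right to P.
      At P: no left child.
      At P: go right to N.
        N is a leaf — visit N.
      Visit P.
    Visit Z.
  Visit H.
At R: go right to W.
  At W: go left to X.
    X is a leaf — visit X.
  At W: go right to V.
    At V: go left to D.
      At D: go left to Q.
        At Q: no left child.
        At Q: go right to G.
          G is a leaf — visit G.
        Visit Q.
      At D: go right to A.
        A is a leaf — visit A.
      Visit D.
    At V: no right child.
    Visit V.
  Visit W.
Visit R.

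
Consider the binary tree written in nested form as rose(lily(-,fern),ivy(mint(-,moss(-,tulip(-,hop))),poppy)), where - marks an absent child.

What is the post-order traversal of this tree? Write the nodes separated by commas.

fern, lily, hop, tulip, moss, mint, poppy, ivy, rose

Post-order visits the left subtree, then the right subtree, then the node.
At rose: go left to lily.
  At lily: no left child.
  At lily: go right to fern.
    fern is a leaf — visit fern.
  Visit lily.
At rose: go right to ivy.
  At ivy: go left to mint.
    At mint: no left child.
    At mint: go right to moss.
      At moss: no left child.
      At moss: go right to tulip.
        At tulip: no left child.
        At tulip: go right to hop.
          hop is a leaf — visit hop.
        Visit tulip.
      Visit moss.
    Visit mint.
  At ivy: go right to poppy.
    poppy is a leaf — visit poppy.
  Visit ivy.
Visit rose.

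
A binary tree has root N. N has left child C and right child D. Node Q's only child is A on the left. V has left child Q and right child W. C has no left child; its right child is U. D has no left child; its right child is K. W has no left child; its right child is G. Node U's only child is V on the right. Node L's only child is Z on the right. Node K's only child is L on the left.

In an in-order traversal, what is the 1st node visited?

C

In-order visits the left subtree, then the node, then the right subtree.
At N: go left to C.
  At C: no left child.
  Visit C.
  At C: go right to U.
    At U: no left child.
    Visit U.
    At U: go right to V.
      At V: go left to Q.
        At Q: go left to A.
          A is a leaf — visit A.
        Visit Q.
        At Q: no right child.
      Visit V.
      At V: go right to W.
        At W: no left child.
        Visit W.
        At W: go right to G.
          G is a leaf — visit G.
Visit N.
At N: go right to D.
  At D: no left child.
  Visit D.
  At D: go right to K.
    At K: go left to L.
      At L: no left child.
      Visit L.
      At L: go right to Z.
        Z is a leaf — visit Z.
    Visit K.
    At K: no right child.
Full in-order sequence: C, U, A, Q, V, W, G, N, D, L, Z, K.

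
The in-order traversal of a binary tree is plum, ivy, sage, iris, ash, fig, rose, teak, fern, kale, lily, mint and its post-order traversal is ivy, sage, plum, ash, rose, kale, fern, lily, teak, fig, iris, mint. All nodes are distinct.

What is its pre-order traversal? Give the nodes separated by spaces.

mint iris plum sage ivy fig ash teak rose lily fern kale

The last element of post-order is the root; it splits in-order into left and right subtrees.
Root mint: left subtree has 11 nodes {plum, ivy, sage, iris, ash, fig, rose, teak, fern, kale, lily}, right has 0 { }.
  Root iris: left subtree has 3 nodes {plum, ivy, sage}, right has 7 {ash, fig, rose, teak, fern, kale, lily}.
    Root plum: left subtree has 0 nodes { }, right has 2 {ivy, sage}.
      Root sage: left subtree has 1 node {ivy}, right has 0 { }.
    Root fig: left subtree has 1 node {ash}, right has 5 {rose, teak, fern, kale, lily}.
      Root teak: left subtree has 1 node {rose}, right has 3 {fern, kale, lily}.
        Root lily: left subtree has 2 nodes {fern, kale}, right has 0 { }.
          Root fern: left subtree has 0 nodes { }, right has 1 {kale}.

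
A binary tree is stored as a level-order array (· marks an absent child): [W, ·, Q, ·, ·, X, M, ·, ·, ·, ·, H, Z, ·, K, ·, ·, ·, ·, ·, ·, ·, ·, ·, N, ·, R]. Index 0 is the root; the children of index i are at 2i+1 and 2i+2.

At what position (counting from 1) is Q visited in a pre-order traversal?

2

Pre-order visits the node, then its left subtree, then its right subtree.
Visit W.
At W: no left child.
At W: go right to Q.
  Visit Q.
  At Q: go left to X.
    Visit X.
    At X: go left to H.
      Visit H.
      At H: no left child.
      At H: go right to N.
        N is a leaf — visit N.
    At X: go right to Z.
      Visit Z.
      At Z: no left child.
      At Z: go right to R.
        R is a leaf — visit R.
  At Q: go right to M.
    Visit M.
    At M: no left child.
    At M: go right to K.
      K is a leaf — visit K.
Full pre-order sequence: W, Q, X, H, N, Z, R, M, K.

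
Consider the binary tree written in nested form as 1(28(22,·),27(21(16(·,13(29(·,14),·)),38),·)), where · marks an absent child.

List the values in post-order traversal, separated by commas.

22, 28, 14, 29, 13, 16, 38, 21, 27, 1

Post-order visits the left subtree, then the right subtree, then the node.
At 1: go left to 28.
  At 28: go left to 22.
    22 is a leaf — visit 22.
  At 28: no right child.
  Visit 28.
At 1: go right to 27.
  At 27: go left to 21.
    At 21: go left to 16.
      At 16: no left child.
      At 16: go right to 13.
        At 13: go left to 29.
          At 29: no left child.
          At 29: go right to 14.
            14 is a leaf — visit 14.
          Visit 29.
        At 13: no right child.
        Visit 13.
      Visit 16.
    At 21: go right to 38.
      38 is a leaf — visit 38.
    Visit 21.
  At 27: no right child.
  Visit 27.
Visit 1.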